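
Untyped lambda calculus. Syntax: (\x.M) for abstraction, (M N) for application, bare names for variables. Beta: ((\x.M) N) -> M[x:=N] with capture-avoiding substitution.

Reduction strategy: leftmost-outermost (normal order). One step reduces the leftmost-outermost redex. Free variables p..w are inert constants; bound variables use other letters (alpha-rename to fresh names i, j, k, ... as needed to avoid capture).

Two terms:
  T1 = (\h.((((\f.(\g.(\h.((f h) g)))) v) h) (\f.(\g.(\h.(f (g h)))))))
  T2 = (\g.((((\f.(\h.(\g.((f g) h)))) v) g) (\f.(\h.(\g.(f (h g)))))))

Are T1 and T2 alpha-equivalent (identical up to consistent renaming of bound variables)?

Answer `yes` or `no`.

Answer: yes

Derivation:
Term 1: (\h.((((\f.(\g.(\h.((f h) g)))) v) h) (\f.(\g.(\h.(f (g h)))))))
Term 2: (\g.((((\f.(\h.(\g.((f g) h)))) v) g) (\f.(\h.(\g.(f (h g)))))))
Alpha-equivalence: compare structure up to binder renaming.
Result: True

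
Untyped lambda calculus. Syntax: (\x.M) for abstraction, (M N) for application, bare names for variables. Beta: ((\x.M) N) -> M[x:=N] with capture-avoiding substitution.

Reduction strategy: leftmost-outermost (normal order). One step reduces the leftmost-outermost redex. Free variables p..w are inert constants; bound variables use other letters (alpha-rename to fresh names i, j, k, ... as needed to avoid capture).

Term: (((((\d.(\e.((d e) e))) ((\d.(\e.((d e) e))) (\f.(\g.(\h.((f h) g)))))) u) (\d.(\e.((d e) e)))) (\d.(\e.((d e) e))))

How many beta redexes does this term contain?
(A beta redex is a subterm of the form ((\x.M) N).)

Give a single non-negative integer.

Term: (((((\d.(\e.((d e) e))) ((\d.(\e.((d e) e))) (\f.(\g.(\h.((f h) g)))))) u) (\d.(\e.((d e) e)))) (\d.(\e.((d e) e))))
  Redex: ((\d.(\e.((d e) e))) ((\d.(\e.((d e) e))) (\f.(\g.(\h.((f h) g))))))
  Redex: ((\d.(\e.((d e) e))) (\f.(\g.(\h.((f h) g)))))
Total redexes: 2

Answer: 2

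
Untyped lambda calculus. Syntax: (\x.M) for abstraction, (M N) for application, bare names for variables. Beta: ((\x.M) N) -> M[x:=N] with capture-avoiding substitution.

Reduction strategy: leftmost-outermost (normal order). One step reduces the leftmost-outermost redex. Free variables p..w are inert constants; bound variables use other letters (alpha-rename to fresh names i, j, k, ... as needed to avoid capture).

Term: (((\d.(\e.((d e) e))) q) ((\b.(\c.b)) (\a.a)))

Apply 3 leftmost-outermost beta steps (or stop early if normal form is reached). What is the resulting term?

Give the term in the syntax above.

Step 0: (((\d.(\e.((d e) e))) q) ((\b.(\c.b)) (\a.a)))
Step 1: ((\e.((q e) e)) ((\b.(\c.b)) (\a.a)))
Step 2: ((q ((\b.(\c.b)) (\a.a))) ((\b.(\c.b)) (\a.a)))
Step 3: ((q (\c.(\a.a))) ((\b.(\c.b)) (\a.a)))

Answer: ((q (\c.(\a.a))) ((\b.(\c.b)) (\a.a)))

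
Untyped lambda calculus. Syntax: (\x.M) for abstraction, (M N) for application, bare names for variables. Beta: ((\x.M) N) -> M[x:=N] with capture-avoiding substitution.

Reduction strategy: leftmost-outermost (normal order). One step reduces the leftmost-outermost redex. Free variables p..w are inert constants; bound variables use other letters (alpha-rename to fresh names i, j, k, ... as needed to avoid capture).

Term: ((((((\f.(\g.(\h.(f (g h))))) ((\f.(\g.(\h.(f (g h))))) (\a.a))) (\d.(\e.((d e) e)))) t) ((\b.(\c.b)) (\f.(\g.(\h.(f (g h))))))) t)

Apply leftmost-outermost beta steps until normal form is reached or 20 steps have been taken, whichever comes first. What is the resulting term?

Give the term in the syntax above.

Answer: (((t (\c.(\f.(\g.(\h.(f (g h))))))) (\c.(\f.(\g.(\h.(f (g h))))))) t)

Derivation:
Step 0: ((((((\f.(\g.(\h.(f (g h))))) ((\f.(\g.(\h.(f (g h))))) (\a.a))) (\d.(\e.((d e) e)))) t) ((\b.(\c.b)) (\f.(\g.(\h.(f (g h))))))) t)
Step 1: (((((\g.(\h.(((\f.(\g.(\h.(f (g h))))) (\a.a)) (g h)))) (\d.(\e.((d e) e)))) t) ((\b.(\c.b)) (\f.(\g.(\h.(f (g h))))))) t)
Step 2: ((((\h.(((\f.(\g.(\h.(f (g h))))) (\a.a)) ((\d.(\e.((d e) e))) h))) t) ((\b.(\c.b)) (\f.(\g.(\h.(f (g h))))))) t)
Step 3: (((((\f.(\g.(\h.(f (g h))))) (\a.a)) ((\d.(\e.((d e) e))) t)) ((\b.(\c.b)) (\f.(\g.(\h.(f (g h))))))) t)
Step 4: ((((\g.(\h.((\a.a) (g h)))) ((\d.(\e.((d e) e))) t)) ((\b.(\c.b)) (\f.(\g.(\h.(f (g h))))))) t)
Step 5: (((\h.((\a.a) (((\d.(\e.((d e) e))) t) h))) ((\b.(\c.b)) (\f.(\g.(\h.(f (g h))))))) t)
Step 6: (((\a.a) (((\d.(\e.((d e) e))) t) ((\b.(\c.b)) (\f.(\g.(\h.(f (g h)))))))) t)
Step 7: ((((\d.(\e.((d e) e))) t) ((\b.(\c.b)) (\f.(\g.(\h.(f (g h))))))) t)
Step 8: (((\e.((t e) e)) ((\b.(\c.b)) (\f.(\g.(\h.(f (g h))))))) t)
Step 9: (((t ((\b.(\c.b)) (\f.(\g.(\h.(f (g h))))))) ((\b.(\c.b)) (\f.(\g.(\h.(f (g h))))))) t)
Step 10: (((t (\c.(\f.(\g.(\h.(f (g h))))))) ((\b.(\c.b)) (\f.(\g.(\h.(f (g h))))))) t)
Step 11: (((t (\c.(\f.(\g.(\h.(f (g h))))))) (\c.(\f.(\g.(\h.(f (g h))))))) t)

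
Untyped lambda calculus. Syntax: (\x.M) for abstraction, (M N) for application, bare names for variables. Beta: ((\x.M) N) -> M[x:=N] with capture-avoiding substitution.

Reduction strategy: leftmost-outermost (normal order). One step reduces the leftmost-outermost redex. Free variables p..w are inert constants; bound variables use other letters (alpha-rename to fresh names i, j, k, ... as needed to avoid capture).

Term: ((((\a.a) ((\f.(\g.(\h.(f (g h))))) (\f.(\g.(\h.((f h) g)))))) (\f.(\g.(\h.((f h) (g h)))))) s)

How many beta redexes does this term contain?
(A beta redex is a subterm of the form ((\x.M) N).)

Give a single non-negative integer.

Term: ((((\a.a) ((\f.(\g.(\h.(f (g h))))) (\f.(\g.(\h.((f h) g)))))) (\f.(\g.(\h.((f h) (g h)))))) s)
  Redex: ((\a.a) ((\f.(\g.(\h.(f (g h))))) (\f.(\g.(\h.((f h) g))))))
  Redex: ((\f.(\g.(\h.(f (g h))))) (\f.(\g.(\h.((f h) g)))))
Total redexes: 2

Answer: 2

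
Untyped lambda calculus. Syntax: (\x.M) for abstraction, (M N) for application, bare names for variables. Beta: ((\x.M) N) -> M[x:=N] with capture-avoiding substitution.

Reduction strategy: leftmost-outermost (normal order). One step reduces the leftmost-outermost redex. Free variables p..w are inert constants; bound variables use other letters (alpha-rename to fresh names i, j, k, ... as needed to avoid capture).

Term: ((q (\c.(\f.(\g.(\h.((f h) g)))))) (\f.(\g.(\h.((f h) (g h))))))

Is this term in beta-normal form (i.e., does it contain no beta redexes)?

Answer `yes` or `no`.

Term: ((q (\c.(\f.(\g.(\h.((f h) g)))))) (\f.(\g.(\h.((f h) (g h))))))
No beta redexes found.

Answer: yes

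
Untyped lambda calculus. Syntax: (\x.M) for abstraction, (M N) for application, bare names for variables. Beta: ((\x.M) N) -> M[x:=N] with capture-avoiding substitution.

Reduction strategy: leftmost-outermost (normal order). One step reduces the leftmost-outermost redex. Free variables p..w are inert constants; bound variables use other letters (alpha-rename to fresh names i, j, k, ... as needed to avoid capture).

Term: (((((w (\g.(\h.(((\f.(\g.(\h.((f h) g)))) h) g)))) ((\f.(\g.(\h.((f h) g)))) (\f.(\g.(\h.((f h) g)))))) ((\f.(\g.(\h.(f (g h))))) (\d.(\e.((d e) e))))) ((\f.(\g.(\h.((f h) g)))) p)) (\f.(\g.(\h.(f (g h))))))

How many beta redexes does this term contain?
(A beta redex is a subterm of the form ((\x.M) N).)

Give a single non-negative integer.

Answer: 4

Derivation:
Term: (((((w (\g.(\h.(((\f.(\g.(\h.((f h) g)))) h) g)))) ((\f.(\g.(\h.((f h) g)))) (\f.(\g.(\h.((f h) g)))))) ((\f.(\g.(\h.(f (g h))))) (\d.(\e.((d e) e))))) ((\f.(\g.(\h.((f h) g)))) p)) (\f.(\g.(\h.(f (g h))))))
  Redex: ((\f.(\g.(\h.((f h) g)))) h)
  Redex: ((\f.(\g.(\h.((f h) g)))) (\f.(\g.(\h.((f h) g)))))
  Redex: ((\f.(\g.(\h.(f (g h))))) (\d.(\e.((d e) e))))
  Redex: ((\f.(\g.(\h.((f h) g)))) p)
Total redexes: 4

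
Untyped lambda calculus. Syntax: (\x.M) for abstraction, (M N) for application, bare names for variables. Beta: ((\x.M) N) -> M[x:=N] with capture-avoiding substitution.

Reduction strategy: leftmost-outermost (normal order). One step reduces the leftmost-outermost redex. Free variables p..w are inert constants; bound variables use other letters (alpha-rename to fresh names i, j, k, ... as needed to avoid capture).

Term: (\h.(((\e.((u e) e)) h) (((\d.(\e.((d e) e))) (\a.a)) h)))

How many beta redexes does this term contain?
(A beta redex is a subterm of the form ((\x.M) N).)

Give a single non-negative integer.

Answer: 2

Derivation:
Term: (\h.(((\e.((u e) e)) h) (((\d.(\e.((d e) e))) (\a.a)) h)))
  Redex: ((\e.((u e) e)) h)
  Redex: ((\d.(\e.((d e) e))) (\a.a))
Total redexes: 2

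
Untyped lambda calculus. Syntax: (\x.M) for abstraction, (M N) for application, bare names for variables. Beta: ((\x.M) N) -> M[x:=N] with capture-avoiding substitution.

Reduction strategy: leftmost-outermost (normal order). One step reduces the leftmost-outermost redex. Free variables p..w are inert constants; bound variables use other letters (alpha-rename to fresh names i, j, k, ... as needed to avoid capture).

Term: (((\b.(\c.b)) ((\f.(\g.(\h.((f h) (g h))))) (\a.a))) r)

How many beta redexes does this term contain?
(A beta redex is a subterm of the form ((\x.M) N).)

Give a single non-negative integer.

Answer: 2

Derivation:
Term: (((\b.(\c.b)) ((\f.(\g.(\h.((f h) (g h))))) (\a.a))) r)
  Redex: ((\b.(\c.b)) ((\f.(\g.(\h.((f h) (g h))))) (\a.a)))
  Redex: ((\f.(\g.(\h.((f h) (g h))))) (\a.a))
Total redexes: 2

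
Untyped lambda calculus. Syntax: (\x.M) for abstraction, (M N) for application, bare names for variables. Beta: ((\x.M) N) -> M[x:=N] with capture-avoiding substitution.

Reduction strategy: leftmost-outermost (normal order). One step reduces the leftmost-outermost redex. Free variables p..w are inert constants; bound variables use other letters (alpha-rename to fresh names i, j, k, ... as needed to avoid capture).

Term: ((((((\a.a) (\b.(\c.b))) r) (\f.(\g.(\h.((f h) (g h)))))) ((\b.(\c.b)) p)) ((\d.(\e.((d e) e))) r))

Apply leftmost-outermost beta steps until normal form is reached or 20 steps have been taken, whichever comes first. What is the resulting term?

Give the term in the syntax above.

Answer: ((r (\c.p)) (\e.((r e) e)))

Derivation:
Step 0: ((((((\a.a) (\b.(\c.b))) r) (\f.(\g.(\h.((f h) (g h)))))) ((\b.(\c.b)) p)) ((\d.(\e.((d e) e))) r))
Step 1: (((((\b.(\c.b)) r) (\f.(\g.(\h.((f h) (g h)))))) ((\b.(\c.b)) p)) ((\d.(\e.((d e) e))) r))
Step 2: ((((\c.r) (\f.(\g.(\h.((f h) (g h)))))) ((\b.(\c.b)) p)) ((\d.(\e.((d e) e))) r))
Step 3: ((r ((\b.(\c.b)) p)) ((\d.(\e.((d e) e))) r))
Step 4: ((r (\c.p)) ((\d.(\e.((d e) e))) r))
Step 5: ((r (\c.p)) (\e.((r e) e)))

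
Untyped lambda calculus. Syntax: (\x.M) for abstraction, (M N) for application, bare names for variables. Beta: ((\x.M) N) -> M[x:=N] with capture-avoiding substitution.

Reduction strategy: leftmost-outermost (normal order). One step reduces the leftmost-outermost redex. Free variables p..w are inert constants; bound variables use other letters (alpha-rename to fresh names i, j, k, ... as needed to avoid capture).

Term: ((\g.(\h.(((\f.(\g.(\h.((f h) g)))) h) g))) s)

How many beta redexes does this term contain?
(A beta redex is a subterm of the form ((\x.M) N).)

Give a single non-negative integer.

Answer: 2

Derivation:
Term: ((\g.(\h.(((\f.(\g.(\h.((f h) g)))) h) g))) s)
  Redex: ((\g.(\h.(((\f.(\g.(\h.((f h) g)))) h) g))) s)
  Redex: ((\f.(\g.(\h.((f h) g)))) h)
Total redexes: 2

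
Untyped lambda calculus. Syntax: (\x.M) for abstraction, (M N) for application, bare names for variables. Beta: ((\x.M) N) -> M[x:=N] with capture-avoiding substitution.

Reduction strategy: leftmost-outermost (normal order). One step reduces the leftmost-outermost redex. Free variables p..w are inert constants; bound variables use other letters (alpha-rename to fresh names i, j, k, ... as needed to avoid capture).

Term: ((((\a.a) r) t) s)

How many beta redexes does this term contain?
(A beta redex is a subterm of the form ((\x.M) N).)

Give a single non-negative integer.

Answer: 1

Derivation:
Term: ((((\a.a) r) t) s)
  Redex: ((\a.a) r)
Total redexes: 1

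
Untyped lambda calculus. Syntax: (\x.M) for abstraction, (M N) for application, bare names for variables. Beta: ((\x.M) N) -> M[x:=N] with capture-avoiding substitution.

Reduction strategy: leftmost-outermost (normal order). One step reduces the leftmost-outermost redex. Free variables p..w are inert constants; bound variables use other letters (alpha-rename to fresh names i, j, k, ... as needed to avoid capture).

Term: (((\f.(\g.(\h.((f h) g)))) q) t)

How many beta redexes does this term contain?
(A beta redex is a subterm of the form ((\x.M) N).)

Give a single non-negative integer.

Term: (((\f.(\g.(\h.((f h) g)))) q) t)
  Redex: ((\f.(\g.(\h.((f h) g)))) q)
Total redexes: 1

Answer: 1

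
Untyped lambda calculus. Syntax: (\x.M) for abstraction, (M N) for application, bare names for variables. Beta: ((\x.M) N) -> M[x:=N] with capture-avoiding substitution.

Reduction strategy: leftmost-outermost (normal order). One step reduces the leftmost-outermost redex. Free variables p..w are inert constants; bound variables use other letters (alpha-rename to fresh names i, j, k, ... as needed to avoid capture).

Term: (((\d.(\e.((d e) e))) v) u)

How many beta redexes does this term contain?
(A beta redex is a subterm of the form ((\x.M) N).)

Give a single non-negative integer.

Term: (((\d.(\e.((d e) e))) v) u)
  Redex: ((\d.(\e.((d e) e))) v)
Total redexes: 1

Answer: 1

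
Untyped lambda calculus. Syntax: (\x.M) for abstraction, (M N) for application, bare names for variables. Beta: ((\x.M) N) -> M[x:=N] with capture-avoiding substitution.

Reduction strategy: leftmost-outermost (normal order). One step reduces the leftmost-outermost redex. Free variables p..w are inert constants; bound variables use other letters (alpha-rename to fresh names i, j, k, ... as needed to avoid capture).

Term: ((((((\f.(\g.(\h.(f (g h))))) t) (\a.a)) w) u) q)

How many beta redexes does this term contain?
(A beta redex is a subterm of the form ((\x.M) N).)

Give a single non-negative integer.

Term: ((((((\f.(\g.(\h.(f (g h))))) t) (\a.a)) w) u) q)
  Redex: ((\f.(\g.(\h.(f (g h))))) t)
Total redexes: 1

Answer: 1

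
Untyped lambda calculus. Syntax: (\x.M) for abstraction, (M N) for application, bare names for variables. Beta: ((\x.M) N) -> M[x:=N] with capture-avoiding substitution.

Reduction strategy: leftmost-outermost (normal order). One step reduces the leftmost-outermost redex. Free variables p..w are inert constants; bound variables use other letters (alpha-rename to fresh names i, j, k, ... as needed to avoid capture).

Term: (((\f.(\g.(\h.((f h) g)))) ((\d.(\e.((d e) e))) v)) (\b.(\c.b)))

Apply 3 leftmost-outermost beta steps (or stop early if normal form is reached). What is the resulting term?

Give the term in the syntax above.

Answer: (\h.(((\e.((v e) e)) h) (\b.(\c.b))))

Derivation:
Step 0: (((\f.(\g.(\h.((f h) g)))) ((\d.(\e.((d e) e))) v)) (\b.(\c.b)))
Step 1: ((\g.(\h.((((\d.(\e.((d e) e))) v) h) g))) (\b.(\c.b)))
Step 2: (\h.((((\d.(\e.((d e) e))) v) h) (\b.(\c.b))))
Step 3: (\h.(((\e.((v e) e)) h) (\b.(\c.b))))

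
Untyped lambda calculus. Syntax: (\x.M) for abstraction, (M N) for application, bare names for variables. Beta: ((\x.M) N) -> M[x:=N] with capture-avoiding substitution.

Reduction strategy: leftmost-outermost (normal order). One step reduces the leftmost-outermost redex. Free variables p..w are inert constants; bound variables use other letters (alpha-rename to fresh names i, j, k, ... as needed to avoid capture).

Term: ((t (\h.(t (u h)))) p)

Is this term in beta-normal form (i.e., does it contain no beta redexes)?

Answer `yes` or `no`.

Term: ((t (\h.(t (u h)))) p)
No beta redexes found.

Answer: yes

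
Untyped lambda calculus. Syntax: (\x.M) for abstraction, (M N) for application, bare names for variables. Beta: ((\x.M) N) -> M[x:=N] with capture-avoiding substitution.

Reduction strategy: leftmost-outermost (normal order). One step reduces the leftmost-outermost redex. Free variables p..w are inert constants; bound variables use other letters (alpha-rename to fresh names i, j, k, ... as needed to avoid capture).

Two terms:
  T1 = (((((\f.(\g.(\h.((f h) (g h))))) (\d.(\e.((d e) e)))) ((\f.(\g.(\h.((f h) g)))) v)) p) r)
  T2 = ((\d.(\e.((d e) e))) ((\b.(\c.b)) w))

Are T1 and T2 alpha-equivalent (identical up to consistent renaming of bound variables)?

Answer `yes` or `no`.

Term 1: (((((\f.(\g.(\h.((f h) (g h))))) (\d.(\e.((d e) e)))) ((\f.(\g.(\h.((f h) g)))) v)) p) r)
Term 2: ((\d.(\e.((d e) e))) ((\b.(\c.b)) w))
Alpha-equivalence: compare structure up to binder renaming.
Result: False

Answer: no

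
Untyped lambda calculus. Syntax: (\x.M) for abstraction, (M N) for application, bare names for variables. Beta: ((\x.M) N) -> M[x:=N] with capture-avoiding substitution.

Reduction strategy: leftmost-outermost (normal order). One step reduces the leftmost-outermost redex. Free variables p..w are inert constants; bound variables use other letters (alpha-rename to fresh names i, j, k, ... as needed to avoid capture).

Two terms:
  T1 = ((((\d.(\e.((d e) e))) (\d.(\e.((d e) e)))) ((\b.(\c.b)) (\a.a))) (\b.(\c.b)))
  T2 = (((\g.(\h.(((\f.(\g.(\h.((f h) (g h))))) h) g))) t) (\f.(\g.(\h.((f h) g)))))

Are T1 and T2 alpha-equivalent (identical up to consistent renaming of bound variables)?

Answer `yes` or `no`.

Term 1: ((((\d.(\e.((d e) e))) (\d.(\e.((d e) e)))) ((\b.(\c.b)) (\a.a))) (\b.(\c.b)))
Term 2: (((\g.(\h.(((\f.(\g.(\h.((f h) (g h))))) h) g))) t) (\f.(\g.(\h.((f h) g)))))
Alpha-equivalence: compare structure up to binder renaming.
Result: False

Answer: no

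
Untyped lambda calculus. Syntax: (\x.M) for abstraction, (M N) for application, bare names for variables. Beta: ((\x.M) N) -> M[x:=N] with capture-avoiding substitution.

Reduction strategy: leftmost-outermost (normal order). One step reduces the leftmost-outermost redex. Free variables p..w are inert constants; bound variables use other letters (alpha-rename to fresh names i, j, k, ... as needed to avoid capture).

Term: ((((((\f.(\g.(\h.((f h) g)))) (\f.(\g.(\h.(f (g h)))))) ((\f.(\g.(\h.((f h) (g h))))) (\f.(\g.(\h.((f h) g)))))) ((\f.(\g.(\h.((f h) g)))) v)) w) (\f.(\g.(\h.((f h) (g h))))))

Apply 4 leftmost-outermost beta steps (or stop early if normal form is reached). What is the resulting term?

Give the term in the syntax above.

Answer: ((((\g.(\h.(((\f.(\g.(\h.((f h) g)))) v) (g h)))) ((\f.(\g.(\h.((f h) (g h))))) (\f.(\g.(\h.((f h) g)))))) w) (\f.(\g.(\h.((f h) (g h))))))

Derivation:
Step 0: ((((((\f.(\g.(\h.((f h) g)))) (\f.(\g.(\h.(f (g h)))))) ((\f.(\g.(\h.((f h) (g h))))) (\f.(\g.(\h.((f h) g)))))) ((\f.(\g.(\h.((f h) g)))) v)) w) (\f.(\g.(\h.((f h) (g h))))))
Step 1: (((((\g.(\h.(((\f.(\g.(\h.(f (g h))))) h) g))) ((\f.(\g.(\h.((f h) (g h))))) (\f.(\g.(\h.((f h) g)))))) ((\f.(\g.(\h.((f h) g)))) v)) w) (\f.(\g.(\h.((f h) (g h))))))
Step 2: ((((\h.(((\f.(\g.(\h.(f (g h))))) h) ((\f.(\g.(\h.((f h) (g h))))) (\f.(\g.(\h.((f h) g))))))) ((\f.(\g.(\h.((f h) g)))) v)) w) (\f.(\g.(\h.((f h) (g h))))))
Step 3: (((((\f.(\g.(\h.(f (g h))))) ((\f.(\g.(\h.((f h) g)))) v)) ((\f.(\g.(\h.((f h) (g h))))) (\f.(\g.(\h.((f h) g)))))) w) (\f.(\g.(\h.((f h) (g h))))))
Step 4: ((((\g.(\h.(((\f.(\g.(\h.((f h) g)))) v) (g h)))) ((\f.(\g.(\h.((f h) (g h))))) (\f.(\g.(\h.((f h) g)))))) w) (\f.(\g.(\h.((f h) (g h))))))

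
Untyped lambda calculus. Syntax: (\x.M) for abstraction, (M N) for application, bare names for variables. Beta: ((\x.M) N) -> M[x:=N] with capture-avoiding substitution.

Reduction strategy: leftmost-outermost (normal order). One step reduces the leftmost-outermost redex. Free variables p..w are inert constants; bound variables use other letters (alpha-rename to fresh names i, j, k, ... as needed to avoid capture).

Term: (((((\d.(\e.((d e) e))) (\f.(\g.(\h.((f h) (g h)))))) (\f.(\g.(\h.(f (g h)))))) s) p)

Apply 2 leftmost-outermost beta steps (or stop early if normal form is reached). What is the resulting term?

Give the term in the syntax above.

Answer: (((((\f.(\g.(\h.((f h) (g h))))) (\f.(\g.(\h.(f (g h)))))) (\f.(\g.(\h.(f (g h)))))) s) p)

Derivation:
Step 0: (((((\d.(\e.((d e) e))) (\f.(\g.(\h.((f h) (g h)))))) (\f.(\g.(\h.(f (g h)))))) s) p)
Step 1: ((((\e.(((\f.(\g.(\h.((f h) (g h))))) e) e)) (\f.(\g.(\h.(f (g h)))))) s) p)
Step 2: (((((\f.(\g.(\h.((f h) (g h))))) (\f.(\g.(\h.(f (g h)))))) (\f.(\g.(\h.(f (g h)))))) s) p)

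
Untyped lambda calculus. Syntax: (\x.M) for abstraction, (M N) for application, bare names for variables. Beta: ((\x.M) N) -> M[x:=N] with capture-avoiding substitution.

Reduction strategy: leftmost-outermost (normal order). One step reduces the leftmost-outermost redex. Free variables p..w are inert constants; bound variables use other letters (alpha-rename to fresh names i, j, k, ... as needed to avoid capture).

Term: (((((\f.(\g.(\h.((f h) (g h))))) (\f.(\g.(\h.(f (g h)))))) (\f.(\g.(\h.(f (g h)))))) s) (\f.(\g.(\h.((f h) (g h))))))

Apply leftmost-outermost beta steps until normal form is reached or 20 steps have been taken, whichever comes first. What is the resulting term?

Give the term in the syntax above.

Answer: (s (\h.(s (\g.(\i.((h i) (g i)))))))

Derivation:
Step 0: (((((\f.(\g.(\h.((f h) (g h))))) (\f.(\g.(\h.(f (g h)))))) (\f.(\g.(\h.(f (g h)))))) s) (\f.(\g.(\h.((f h) (g h))))))
Step 1: ((((\g.(\h.(((\f.(\g.(\h.(f (g h))))) h) (g h)))) (\f.(\g.(\h.(f (g h)))))) s) (\f.(\g.(\h.((f h) (g h))))))
Step 2: (((\h.(((\f.(\g.(\h.(f (g h))))) h) ((\f.(\g.(\h.(f (g h))))) h))) s) (\f.(\g.(\h.((f h) (g h))))))
Step 3: ((((\f.(\g.(\h.(f (g h))))) s) ((\f.(\g.(\h.(f (g h))))) s)) (\f.(\g.(\h.((f h) (g h))))))
Step 4: (((\g.(\h.(s (g h)))) ((\f.(\g.(\h.(f (g h))))) s)) (\f.(\g.(\h.((f h) (g h))))))
Step 5: ((\h.(s (((\f.(\g.(\h.(f (g h))))) s) h))) (\f.(\g.(\h.((f h) (g h))))))
Step 6: (s (((\f.(\g.(\h.(f (g h))))) s) (\f.(\g.(\h.((f h) (g h)))))))
Step 7: (s ((\g.(\h.(s (g h)))) (\f.(\g.(\h.((f h) (g h)))))))
Step 8: (s (\h.(s ((\f.(\g.(\h.((f h) (g h))))) h))))
Step 9: (s (\h.(s (\g.(\i.((h i) (g i)))))))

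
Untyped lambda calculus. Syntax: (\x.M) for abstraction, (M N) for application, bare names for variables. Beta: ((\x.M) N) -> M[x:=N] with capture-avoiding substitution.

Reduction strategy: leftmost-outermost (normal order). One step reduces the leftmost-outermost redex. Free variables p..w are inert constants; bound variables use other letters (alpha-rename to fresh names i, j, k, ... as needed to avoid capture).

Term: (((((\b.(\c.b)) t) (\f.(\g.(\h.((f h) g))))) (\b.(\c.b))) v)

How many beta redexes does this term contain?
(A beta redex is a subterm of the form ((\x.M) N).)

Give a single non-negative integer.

Answer: 1

Derivation:
Term: (((((\b.(\c.b)) t) (\f.(\g.(\h.((f h) g))))) (\b.(\c.b))) v)
  Redex: ((\b.(\c.b)) t)
Total redexes: 1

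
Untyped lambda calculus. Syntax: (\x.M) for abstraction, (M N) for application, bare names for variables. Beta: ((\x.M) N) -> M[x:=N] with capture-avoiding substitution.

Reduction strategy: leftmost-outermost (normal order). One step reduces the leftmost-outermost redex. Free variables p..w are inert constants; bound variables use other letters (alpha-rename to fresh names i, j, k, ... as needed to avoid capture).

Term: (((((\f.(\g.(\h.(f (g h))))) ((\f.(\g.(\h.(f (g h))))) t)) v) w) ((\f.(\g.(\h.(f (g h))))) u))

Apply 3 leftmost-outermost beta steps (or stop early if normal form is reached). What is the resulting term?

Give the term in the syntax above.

Step 0: (((((\f.(\g.(\h.(f (g h))))) ((\f.(\g.(\h.(f (g h))))) t)) v) w) ((\f.(\g.(\h.(f (g h))))) u))
Step 1: ((((\g.(\h.(((\f.(\g.(\h.(f (g h))))) t) (g h)))) v) w) ((\f.(\g.(\h.(f (g h))))) u))
Step 2: (((\h.(((\f.(\g.(\h.(f (g h))))) t) (v h))) w) ((\f.(\g.(\h.(f (g h))))) u))
Step 3: ((((\f.(\g.(\h.(f (g h))))) t) (v w)) ((\f.(\g.(\h.(f (g h))))) u))

Answer: ((((\f.(\g.(\h.(f (g h))))) t) (v w)) ((\f.(\g.(\h.(f (g h))))) u))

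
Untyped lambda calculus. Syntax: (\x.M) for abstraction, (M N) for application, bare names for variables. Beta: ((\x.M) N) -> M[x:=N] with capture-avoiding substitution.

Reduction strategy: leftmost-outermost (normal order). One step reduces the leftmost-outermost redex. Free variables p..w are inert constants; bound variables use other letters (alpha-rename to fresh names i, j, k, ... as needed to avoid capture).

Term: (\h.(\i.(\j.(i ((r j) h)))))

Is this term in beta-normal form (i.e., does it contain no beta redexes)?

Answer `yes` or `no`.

Answer: yes

Derivation:
Term: (\h.(\i.(\j.(i ((r j) h)))))
No beta redexes found.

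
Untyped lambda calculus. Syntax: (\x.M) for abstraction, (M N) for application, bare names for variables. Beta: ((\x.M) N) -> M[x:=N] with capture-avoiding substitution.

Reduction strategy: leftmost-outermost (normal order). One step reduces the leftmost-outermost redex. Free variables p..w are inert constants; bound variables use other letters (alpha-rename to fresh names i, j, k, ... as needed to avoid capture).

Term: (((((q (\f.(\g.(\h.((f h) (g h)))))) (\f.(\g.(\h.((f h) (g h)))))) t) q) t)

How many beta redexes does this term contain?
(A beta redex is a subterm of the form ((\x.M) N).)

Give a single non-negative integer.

Term: (((((q (\f.(\g.(\h.((f h) (g h)))))) (\f.(\g.(\h.((f h) (g h)))))) t) q) t)
  (no redexes)
Total redexes: 0

Answer: 0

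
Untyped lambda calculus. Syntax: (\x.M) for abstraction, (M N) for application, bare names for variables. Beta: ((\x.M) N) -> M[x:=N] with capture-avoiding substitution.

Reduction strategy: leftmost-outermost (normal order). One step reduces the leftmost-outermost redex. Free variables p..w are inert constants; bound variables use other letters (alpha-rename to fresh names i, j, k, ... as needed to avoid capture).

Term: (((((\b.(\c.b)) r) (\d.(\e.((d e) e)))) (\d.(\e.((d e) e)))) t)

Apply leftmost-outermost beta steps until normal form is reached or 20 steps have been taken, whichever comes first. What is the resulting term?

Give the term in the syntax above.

Answer: ((r (\d.(\e.((d e) e)))) t)

Derivation:
Step 0: (((((\b.(\c.b)) r) (\d.(\e.((d e) e)))) (\d.(\e.((d e) e)))) t)
Step 1: ((((\c.r) (\d.(\e.((d e) e)))) (\d.(\e.((d e) e)))) t)
Step 2: ((r (\d.(\e.((d e) e)))) t)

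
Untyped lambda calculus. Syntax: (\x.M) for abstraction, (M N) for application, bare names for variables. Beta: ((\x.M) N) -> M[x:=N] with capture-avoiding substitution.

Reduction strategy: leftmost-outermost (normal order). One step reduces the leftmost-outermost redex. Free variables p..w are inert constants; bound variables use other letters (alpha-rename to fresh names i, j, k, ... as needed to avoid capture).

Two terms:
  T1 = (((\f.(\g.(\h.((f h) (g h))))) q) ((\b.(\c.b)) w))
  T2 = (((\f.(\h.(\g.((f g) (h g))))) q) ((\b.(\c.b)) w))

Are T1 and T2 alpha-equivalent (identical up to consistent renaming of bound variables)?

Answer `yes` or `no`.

Term 1: (((\f.(\g.(\h.((f h) (g h))))) q) ((\b.(\c.b)) w))
Term 2: (((\f.(\h.(\g.((f g) (h g))))) q) ((\b.(\c.b)) w))
Alpha-equivalence: compare structure up to binder renaming.
Result: True

Answer: yes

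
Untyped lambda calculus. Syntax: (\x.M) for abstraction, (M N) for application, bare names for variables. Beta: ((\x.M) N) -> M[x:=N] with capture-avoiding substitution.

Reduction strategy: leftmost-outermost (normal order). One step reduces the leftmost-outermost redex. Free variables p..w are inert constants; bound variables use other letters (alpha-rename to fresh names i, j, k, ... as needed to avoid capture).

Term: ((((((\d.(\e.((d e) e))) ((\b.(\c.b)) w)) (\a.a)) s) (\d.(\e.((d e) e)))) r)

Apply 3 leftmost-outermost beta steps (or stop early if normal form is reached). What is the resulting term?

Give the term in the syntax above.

Step 0: ((((((\d.(\e.((d e) e))) ((\b.(\c.b)) w)) (\a.a)) s) (\d.(\e.((d e) e)))) r)
Step 1: (((((\e.((((\b.(\c.b)) w) e) e)) (\a.a)) s) (\d.(\e.((d e) e)))) r)
Step 2: (((((((\b.(\c.b)) w) (\a.a)) (\a.a)) s) (\d.(\e.((d e) e)))) r)
Step 3: ((((((\c.w) (\a.a)) (\a.a)) s) (\d.(\e.((d e) e)))) r)

Answer: ((((((\c.w) (\a.a)) (\a.a)) s) (\d.(\e.((d e) e)))) r)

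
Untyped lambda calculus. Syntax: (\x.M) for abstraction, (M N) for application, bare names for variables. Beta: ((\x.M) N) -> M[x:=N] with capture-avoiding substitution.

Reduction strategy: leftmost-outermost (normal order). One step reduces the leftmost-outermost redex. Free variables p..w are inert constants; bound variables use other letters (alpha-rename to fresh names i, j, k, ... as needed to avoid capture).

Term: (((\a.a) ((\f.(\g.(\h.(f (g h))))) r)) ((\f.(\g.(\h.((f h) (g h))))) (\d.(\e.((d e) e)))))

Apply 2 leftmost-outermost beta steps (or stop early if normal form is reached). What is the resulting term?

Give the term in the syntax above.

Answer: ((\g.(\h.(r (g h)))) ((\f.(\g.(\h.((f h) (g h))))) (\d.(\e.((d e) e)))))

Derivation:
Step 0: (((\a.a) ((\f.(\g.(\h.(f (g h))))) r)) ((\f.(\g.(\h.((f h) (g h))))) (\d.(\e.((d e) e)))))
Step 1: (((\f.(\g.(\h.(f (g h))))) r) ((\f.(\g.(\h.((f h) (g h))))) (\d.(\e.((d e) e)))))
Step 2: ((\g.(\h.(r (g h)))) ((\f.(\g.(\h.((f h) (g h))))) (\d.(\e.((d e) e)))))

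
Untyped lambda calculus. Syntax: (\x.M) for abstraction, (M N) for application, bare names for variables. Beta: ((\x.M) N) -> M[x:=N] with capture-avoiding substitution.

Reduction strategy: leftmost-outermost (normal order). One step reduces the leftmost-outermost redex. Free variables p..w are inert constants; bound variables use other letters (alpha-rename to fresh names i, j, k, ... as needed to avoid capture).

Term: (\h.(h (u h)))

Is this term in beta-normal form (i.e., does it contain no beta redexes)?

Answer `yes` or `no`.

Answer: yes

Derivation:
Term: (\h.(h (u h)))
No beta redexes found.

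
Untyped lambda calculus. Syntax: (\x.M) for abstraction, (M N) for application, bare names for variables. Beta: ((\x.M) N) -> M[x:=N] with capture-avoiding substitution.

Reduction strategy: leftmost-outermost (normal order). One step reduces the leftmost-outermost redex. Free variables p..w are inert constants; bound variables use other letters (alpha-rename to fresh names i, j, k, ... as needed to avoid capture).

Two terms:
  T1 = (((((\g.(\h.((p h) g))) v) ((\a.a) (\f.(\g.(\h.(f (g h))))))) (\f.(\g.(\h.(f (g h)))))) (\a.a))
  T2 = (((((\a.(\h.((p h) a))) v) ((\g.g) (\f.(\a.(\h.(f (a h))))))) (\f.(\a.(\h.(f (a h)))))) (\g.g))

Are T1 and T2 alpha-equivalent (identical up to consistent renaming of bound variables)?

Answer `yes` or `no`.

Term 1: (((((\g.(\h.((p h) g))) v) ((\a.a) (\f.(\g.(\h.(f (g h))))))) (\f.(\g.(\h.(f (g h)))))) (\a.a))
Term 2: (((((\a.(\h.((p h) a))) v) ((\g.g) (\f.(\a.(\h.(f (a h))))))) (\f.(\a.(\h.(f (a h)))))) (\g.g))
Alpha-equivalence: compare structure up to binder renaming.
Result: True

Answer: yes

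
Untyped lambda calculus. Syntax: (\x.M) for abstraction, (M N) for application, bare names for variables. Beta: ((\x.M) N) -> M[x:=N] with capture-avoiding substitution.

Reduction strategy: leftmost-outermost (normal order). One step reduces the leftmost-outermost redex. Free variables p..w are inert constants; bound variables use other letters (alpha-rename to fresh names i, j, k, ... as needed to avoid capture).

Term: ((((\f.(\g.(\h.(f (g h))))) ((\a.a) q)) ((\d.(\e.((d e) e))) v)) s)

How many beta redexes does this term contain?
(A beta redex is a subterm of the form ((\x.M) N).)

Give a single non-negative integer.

Term: ((((\f.(\g.(\h.(f (g h))))) ((\a.a) q)) ((\d.(\e.((d e) e))) v)) s)
  Redex: ((\f.(\g.(\h.(f (g h))))) ((\a.a) q))
  Redex: ((\a.a) q)
  Redex: ((\d.(\e.((d e) e))) v)
Total redexes: 3

Answer: 3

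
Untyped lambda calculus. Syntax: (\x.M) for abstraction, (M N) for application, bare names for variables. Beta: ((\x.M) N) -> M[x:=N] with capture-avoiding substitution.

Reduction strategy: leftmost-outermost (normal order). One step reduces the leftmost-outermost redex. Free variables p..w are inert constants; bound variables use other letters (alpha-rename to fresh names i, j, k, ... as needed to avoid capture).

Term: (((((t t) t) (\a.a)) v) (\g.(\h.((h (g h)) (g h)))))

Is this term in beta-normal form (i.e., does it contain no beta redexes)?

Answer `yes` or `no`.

Term: (((((t t) t) (\a.a)) v) (\g.(\h.((h (g h)) (g h)))))
No beta redexes found.

Answer: yes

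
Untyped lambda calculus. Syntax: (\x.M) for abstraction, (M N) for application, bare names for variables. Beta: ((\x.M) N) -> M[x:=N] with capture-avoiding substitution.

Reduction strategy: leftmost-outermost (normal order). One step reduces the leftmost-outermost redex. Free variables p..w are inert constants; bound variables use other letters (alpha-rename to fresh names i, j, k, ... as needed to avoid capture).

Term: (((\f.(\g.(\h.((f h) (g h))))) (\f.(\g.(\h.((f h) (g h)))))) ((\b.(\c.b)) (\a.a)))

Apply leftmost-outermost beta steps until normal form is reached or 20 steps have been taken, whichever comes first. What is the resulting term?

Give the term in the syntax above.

Step 0: (((\f.(\g.(\h.((f h) (g h))))) (\f.(\g.(\h.((f h) (g h)))))) ((\b.(\c.b)) (\a.a)))
Step 1: ((\g.(\h.(((\f.(\g.(\h.((f h) (g h))))) h) (g h)))) ((\b.(\c.b)) (\a.a)))
Step 2: (\h.(((\f.(\g.(\h.((f h) (g h))))) h) (((\b.(\c.b)) (\a.a)) h)))
Step 3: (\h.((\g.(\i.((h i) (g i)))) (((\b.(\c.b)) (\a.a)) h)))
Step 4: (\h.(\i.((h i) ((((\b.(\c.b)) (\a.a)) h) i))))
Step 5: (\h.(\i.((h i) (((\c.(\a.a)) h) i))))
Step 6: (\h.(\i.((h i) ((\a.a) i))))
Step 7: (\h.(\i.((h i) i)))

Answer: (\h.(\i.((h i) i)))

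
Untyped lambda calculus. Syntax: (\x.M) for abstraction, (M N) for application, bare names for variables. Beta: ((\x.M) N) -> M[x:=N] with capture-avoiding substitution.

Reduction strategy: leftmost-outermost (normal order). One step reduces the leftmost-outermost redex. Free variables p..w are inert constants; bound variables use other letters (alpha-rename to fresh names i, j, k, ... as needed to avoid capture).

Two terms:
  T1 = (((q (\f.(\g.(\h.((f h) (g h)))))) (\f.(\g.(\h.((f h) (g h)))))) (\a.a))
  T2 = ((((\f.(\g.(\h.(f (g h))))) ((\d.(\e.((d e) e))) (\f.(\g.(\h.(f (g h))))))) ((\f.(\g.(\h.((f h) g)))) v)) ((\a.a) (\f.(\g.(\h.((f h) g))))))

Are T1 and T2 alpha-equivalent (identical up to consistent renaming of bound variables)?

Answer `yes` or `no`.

Answer: no

Derivation:
Term 1: (((q (\f.(\g.(\h.((f h) (g h)))))) (\f.(\g.(\h.((f h) (g h)))))) (\a.a))
Term 2: ((((\f.(\g.(\h.(f (g h))))) ((\d.(\e.((d e) e))) (\f.(\g.(\h.(f (g h))))))) ((\f.(\g.(\h.((f h) g)))) v)) ((\a.a) (\f.(\g.(\h.((f h) g))))))
Alpha-equivalence: compare structure up to binder renaming.
Result: False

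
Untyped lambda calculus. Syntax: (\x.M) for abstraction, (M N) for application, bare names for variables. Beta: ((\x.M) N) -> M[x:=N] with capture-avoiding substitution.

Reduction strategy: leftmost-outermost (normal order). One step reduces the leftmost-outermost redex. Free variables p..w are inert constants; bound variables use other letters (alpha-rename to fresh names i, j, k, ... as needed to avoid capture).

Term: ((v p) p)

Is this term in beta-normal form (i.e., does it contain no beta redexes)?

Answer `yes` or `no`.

Answer: yes

Derivation:
Term: ((v p) p)
No beta redexes found.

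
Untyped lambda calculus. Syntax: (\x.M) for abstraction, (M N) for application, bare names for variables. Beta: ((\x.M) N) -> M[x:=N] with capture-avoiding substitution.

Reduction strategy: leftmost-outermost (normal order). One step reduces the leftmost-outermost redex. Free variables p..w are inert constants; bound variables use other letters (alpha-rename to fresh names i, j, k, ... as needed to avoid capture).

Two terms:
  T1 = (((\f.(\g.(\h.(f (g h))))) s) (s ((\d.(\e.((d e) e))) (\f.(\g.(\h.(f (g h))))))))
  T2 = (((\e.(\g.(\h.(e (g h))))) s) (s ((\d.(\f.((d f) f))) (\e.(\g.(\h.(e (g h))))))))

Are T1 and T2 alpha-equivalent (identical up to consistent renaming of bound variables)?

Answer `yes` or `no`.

Term 1: (((\f.(\g.(\h.(f (g h))))) s) (s ((\d.(\e.((d e) e))) (\f.(\g.(\h.(f (g h))))))))
Term 2: (((\e.(\g.(\h.(e (g h))))) s) (s ((\d.(\f.((d f) f))) (\e.(\g.(\h.(e (g h))))))))
Alpha-equivalence: compare structure up to binder renaming.
Result: True

Answer: yes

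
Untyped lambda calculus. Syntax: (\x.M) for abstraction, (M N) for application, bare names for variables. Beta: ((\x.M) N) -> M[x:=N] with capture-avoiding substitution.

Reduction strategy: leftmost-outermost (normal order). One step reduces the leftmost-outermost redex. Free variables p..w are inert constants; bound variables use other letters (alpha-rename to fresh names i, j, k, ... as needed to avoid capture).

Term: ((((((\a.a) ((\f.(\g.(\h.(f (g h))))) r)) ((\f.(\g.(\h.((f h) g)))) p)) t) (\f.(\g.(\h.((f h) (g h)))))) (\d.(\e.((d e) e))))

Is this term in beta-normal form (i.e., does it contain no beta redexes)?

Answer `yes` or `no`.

Answer: no

Derivation:
Term: ((((((\a.a) ((\f.(\g.(\h.(f (g h))))) r)) ((\f.(\g.(\h.((f h) g)))) p)) t) (\f.(\g.(\h.((f h) (g h)))))) (\d.(\e.((d e) e))))
Found 3 beta redex(es).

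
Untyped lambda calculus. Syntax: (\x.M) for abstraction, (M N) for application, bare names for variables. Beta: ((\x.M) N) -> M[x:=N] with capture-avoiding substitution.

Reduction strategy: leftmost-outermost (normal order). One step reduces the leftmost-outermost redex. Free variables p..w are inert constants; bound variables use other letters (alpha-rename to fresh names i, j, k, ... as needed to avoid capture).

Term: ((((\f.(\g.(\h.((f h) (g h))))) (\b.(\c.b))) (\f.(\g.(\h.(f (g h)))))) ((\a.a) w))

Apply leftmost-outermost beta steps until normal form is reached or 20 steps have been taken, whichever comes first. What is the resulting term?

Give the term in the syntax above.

Step 0: ((((\f.(\g.(\h.((f h) (g h))))) (\b.(\c.b))) (\f.(\g.(\h.(f (g h)))))) ((\a.a) w))
Step 1: (((\g.(\h.(((\b.(\c.b)) h) (g h)))) (\f.(\g.(\h.(f (g h)))))) ((\a.a) w))
Step 2: ((\h.(((\b.(\c.b)) h) ((\f.(\g.(\h.(f (g h))))) h))) ((\a.a) w))
Step 3: (((\b.(\c.b)) ((\a.a) w)) ((\f.(\g.(\h.(f (g h))))) ((\a.a) w)))
Step 4: ((\c.((\a.a) w)) ((\f.(\g.(\h.(f (g h))))) ((\a.a) w)))
Step 5: ((\a.a) w)
Step 6: w

Answer: w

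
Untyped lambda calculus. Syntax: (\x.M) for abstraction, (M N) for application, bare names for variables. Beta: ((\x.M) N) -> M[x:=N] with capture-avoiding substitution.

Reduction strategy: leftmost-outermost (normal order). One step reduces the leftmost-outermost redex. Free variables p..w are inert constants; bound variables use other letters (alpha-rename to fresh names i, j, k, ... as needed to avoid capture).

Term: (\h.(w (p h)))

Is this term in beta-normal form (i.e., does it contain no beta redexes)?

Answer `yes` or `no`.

Term: (\h.(w (p h)))
No beta redexes found.

Answer: yes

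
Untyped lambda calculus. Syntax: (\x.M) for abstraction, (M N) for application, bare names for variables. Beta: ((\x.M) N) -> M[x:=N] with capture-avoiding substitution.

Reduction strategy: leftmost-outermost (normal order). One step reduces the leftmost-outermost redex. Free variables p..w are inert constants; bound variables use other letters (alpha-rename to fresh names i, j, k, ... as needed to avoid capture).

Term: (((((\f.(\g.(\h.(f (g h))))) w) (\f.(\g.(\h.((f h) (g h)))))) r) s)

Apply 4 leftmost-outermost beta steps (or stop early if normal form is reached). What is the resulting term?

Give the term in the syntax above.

Answer: ((w (\g.(\h.((r h) (g h))))) s)

Derivation:
Step 0: (((((\f.(\g.(\h.(f (g h))))) w) (\f.(\g.(\h.((f h) (g h)))))) r) s)
Step 1: ((((\g.(\h.(w (g h)))) (\f.(\g.(\h.((f h) (g h)))))) r) s)
Step 2: (((\h.(w ((\f.(\g.(\h.((f h) (g h))))) h))) r) s)
Step 3: ((w ((\f.(\g.(\h.((f h) (g h))))) r)) s)
Step 4: ((w (\g.(\h.((r h) (g h))))) s)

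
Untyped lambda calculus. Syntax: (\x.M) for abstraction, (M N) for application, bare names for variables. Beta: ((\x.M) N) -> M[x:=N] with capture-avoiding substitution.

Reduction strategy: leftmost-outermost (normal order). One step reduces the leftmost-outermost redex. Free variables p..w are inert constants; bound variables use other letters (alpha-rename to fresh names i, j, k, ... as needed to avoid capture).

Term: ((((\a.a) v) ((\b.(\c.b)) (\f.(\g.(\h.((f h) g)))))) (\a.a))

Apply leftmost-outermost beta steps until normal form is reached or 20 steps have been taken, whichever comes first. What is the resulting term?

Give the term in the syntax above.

Step 0: ((((\a.a) v) ((\b.(\c.b)) (\f.(\g.(\h.((f h) g)))))) (\a.a))
Step 1: ((v ((\b.(\c.b)) (\f.(\g.(\h.((f h) g)))))) (\a.a))
Step 2: ((v (\c.(\f.(\g.(\h.((f h) g)))))) (\a.a))

Answer: ((v (\c.(\f.(\g.(\h.((f h) g)))))) (\a.a))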